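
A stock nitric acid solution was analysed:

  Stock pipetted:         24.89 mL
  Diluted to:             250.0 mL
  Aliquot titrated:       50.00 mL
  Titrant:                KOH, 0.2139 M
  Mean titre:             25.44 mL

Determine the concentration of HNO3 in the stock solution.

1.093 M

HNO3 + KOH → KNO3 + H2O
n(KOH) = 0.02544 × 0.2139 = 5.442 × 10^-3 mol
n(HNO3) in the aliquot = 5.442 × 10^-3 mol (1:1 ratio)
[HNO3]_dilute = 5.442 × 10^-3 / 0.05000 = 0.1088 mol/L
Dilution factor = 250.0 / 24.89 = 10.04
[HNO3]_stock = 0.1088 × 10.04 = 1.093 mol/L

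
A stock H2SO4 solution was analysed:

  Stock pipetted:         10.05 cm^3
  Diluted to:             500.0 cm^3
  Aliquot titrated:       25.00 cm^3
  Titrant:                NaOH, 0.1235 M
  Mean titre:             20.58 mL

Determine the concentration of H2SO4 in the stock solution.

H2SO4 + 2 NaOH → Na2SO4 + 2 H2O
n(NaOH) = 0.02058 × 0.1235 = 2.542 × 10^-3 mol
From the 1:2 ratio, n(H2SO4) in the aliquot = 1/2 × 2.542 × 10^-3 = 1.271 × 10^-3 mol
[H2SO4]_dilute = 1.271 × 10^-3 / 0.02500 = 0.05083 mol/L
Dilution factor = 500.0 / 10.05 = 49.75
[H2SO4]_stock = 0.05083 × 49.75 = 2.529 mol/L

2.529 M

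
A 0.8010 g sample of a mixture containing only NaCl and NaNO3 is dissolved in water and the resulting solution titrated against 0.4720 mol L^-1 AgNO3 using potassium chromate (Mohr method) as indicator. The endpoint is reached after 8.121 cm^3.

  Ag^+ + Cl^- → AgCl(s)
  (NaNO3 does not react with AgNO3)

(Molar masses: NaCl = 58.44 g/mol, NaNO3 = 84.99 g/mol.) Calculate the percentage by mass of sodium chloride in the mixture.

n(AgNO3) = 0.008121 × 0.4720 = 3.833 × 10^-3 mol
Let x = n(NaCl), y = n(NaNO3).
Titrant: 1x = 3.833 × 10^-3;  mass: 58.44x + 84.99y = 0.8010
Solving, x = 3.833 × 10^-3 mol, y = 6.789 × 10^-3 mol
mass of NaCl = 3.833 × 10^-3 × 58.44 = 0.2240 g
% NaCl = 0.2240 / 0.8010 × 100 = 27.97 %

27.97 %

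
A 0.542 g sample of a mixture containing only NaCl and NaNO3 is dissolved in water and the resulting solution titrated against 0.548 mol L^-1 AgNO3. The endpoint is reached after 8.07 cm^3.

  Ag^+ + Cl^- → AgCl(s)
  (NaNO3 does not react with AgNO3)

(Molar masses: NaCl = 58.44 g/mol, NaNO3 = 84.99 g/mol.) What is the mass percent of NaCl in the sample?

n(AgNO3) = 0.00807 × 0.548 = 4.42 × 10^-3 mol
Let x = n(NaCl), y = n(NaNO3).
Titrant: 1x = 4.42 × 10^-3;  mass: 58.44x + 84.99y = 0.542
Solving, x = 4.42 × 10^-3 mol, y = 3.34 × 10^-3 mol
mass of NaCl = 4.42 × 10^-3 × 58.44 = 0.258 g
% NaCl = 0.258 / 0.542 × 100 = 47.7 %

47.7 %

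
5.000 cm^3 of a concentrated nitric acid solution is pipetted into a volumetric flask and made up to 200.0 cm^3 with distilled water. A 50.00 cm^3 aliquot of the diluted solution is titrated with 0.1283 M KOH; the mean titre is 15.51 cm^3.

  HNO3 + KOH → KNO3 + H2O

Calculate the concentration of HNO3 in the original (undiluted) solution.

n(KOH) = 0.01551 × 0.1283 = 1.990 × 10^-3 mol
n(HNO3) in the aliquot = 1.990 × 10^-3 mol (1:1 ratio)
[HNO3]_dilute = 1.990 × 10^-3 / 0.05000 = 0.03980 mol/L
Dilution factor = 200.0 / 5.000 = 40.00
[HNO3]_stock = 0.03980 × 40.00 = 1.592 mol/L

1.592 M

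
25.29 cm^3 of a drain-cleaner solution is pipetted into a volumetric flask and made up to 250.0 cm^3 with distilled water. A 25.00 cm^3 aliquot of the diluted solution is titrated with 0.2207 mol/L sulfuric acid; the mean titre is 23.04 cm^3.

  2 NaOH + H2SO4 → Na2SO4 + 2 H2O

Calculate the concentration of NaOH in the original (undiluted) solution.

n(H2SO4) = 0.02304 × 0.2207 = 5.085 × 10^-3 mol
From the 2:1 ratio, n(NaOH) in the aliquot = 2/1 × 5.085 × 10^-3 = 0.01017 mol
[NaOH]_dilute = 0.01017 / 0.02500 = 0.4068 mol/L
Dilution factor = 250.0 / 25.29 = 9.885
[NaOH]_stock = 0.4068 × 9.885 = 4.021 mol/L

4.021 mol/L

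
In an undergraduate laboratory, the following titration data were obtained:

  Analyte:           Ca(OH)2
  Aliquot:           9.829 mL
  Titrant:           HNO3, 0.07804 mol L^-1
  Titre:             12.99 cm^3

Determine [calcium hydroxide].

Ca(OH)2 + 2 HNO3 → Ca(NO3)2 + 2 H2O
n(HNO3) = 0.01299 L × 0.07804 mol/L = 1.014 × 10^-3 mol
From the 1:2 mole ratio, n(Ca(OH)2) = 1/2 × 1.014 × 10^-3 = 5.069 × 10^-4 mol
[Ca(OH)2] = 5.069 × 10^-4 mol / 0.009829 L = 0.05157 mol/L

0.05157 mol/L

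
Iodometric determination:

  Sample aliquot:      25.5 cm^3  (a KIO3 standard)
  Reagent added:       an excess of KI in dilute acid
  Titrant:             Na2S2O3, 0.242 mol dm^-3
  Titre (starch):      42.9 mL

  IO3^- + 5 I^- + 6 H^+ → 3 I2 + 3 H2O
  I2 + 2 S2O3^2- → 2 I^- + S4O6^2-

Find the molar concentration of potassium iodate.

n(S2O3^2-) = 0.0429 × 0.242 = 0.0104 mol
n(I2) = n(S2O3^2-)/2 = 5.19 × 10^-3 mol
From the 1:3 ratio, n(IO3^-) in the aliquot = 1/3 × 5.19 × 10^-3 = 1.73 × 10^-3 mol
[IO3^-] = 1.73 × 10^-3 / 0.0255 = 0.0679 mol/L

0.0679 mol/L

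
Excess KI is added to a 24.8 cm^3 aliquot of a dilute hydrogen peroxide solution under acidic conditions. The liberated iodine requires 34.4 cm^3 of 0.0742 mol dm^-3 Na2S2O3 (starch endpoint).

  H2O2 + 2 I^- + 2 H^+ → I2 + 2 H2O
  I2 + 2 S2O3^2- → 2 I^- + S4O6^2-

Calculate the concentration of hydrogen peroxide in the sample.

0.0515 mol/L

n(S2O3^2-) = 0.0344 × 0.0742 = 2.55 × 10^-3 mol
n(I2) = n(S2O3^2-)/2 = 1.28 × 10^-3 mol
n(H2O2) in the aliquot = 1.28 × 10^-3 mol (1:1 ratio)
[H2O2] = 1.28 × 10^-3 / 0.0248 = 0.0515 mol/L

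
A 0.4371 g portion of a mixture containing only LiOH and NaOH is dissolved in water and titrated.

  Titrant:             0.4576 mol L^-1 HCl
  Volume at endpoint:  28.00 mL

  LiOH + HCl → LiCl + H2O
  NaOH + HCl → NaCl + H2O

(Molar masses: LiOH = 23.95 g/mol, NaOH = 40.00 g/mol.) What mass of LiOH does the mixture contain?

n(HCl) = 0.02800 × 0.4576 = 0.01281 mol
Let x = n(LiOH), y = n(NaOH).
Titrant: 1x + 1y = 0.01281;  mass: 23.95x + 40.00y = 0.4371
Solving, x = 4.699 × 10^-3 mol, y = 8.114 × 10^-3 mol
mass of LiOH = 4.699 × 10^-3 × 23.95 = 0.1125 g

0.1125 g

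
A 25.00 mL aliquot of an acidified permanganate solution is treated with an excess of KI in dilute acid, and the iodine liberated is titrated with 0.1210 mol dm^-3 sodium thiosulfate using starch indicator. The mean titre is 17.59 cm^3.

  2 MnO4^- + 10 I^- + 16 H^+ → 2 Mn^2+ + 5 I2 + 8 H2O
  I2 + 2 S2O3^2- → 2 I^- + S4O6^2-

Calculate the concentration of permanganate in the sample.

n(S2O3^2-) = 0.01759 × 0.1210 = 2.128 × 10^-3 mol
n(I2) = n(S2O3^2-)/2 = 1.064 × 10^-3 mol
From the 2:5 ratio, n(MnO4^-) in the aliquot = 2/5 × 1.064 × 10^-3 = 4.257 × 10^-4 mol
[MnO4^-] = 4.257 × 10^-4 / 0.02500 = 0.01703 mol/L

0.01703 mol/L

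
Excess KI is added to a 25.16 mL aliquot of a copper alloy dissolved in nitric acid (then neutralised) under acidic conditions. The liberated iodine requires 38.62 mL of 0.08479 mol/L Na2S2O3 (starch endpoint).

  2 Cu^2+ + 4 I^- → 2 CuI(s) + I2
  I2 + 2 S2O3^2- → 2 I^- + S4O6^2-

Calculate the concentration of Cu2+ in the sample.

0.1302 mol/L

n(S2O3^2-) = 0.03862 × 0.08479 = 3.275 × 10^-3 mol
n(I2) = n(S2O3^2-)/2 = 1.637 × 10^-3 mol
From the 2:1 ratio, n(Cu2+) in the aliquot = 2/1 × 1.637 × 10^-3 = 3.275 × 10^-3 mol
[Cu2+] = 3.275 × 10^-3 / 0.02516 = 0.1302 mol/L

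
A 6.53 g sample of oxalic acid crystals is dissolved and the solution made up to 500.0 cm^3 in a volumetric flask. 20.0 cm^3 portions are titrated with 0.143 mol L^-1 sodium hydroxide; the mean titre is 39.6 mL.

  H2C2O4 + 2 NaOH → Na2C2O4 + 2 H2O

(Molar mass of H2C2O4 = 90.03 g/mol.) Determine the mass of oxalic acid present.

6.37 g

n(NaOH) per titration = 0.0396 × 0.143 = 5.66 × 10^-3 mol
From the 1:2 ratio, n(H2C2O4) in each aliquot = 1/2 × 5.66 × 10^-3 = 2.83 × 10^-3 mol
n(H2C2O4) in the whole flask = 2.83 × 10^-3 × 500.0/20.0 = 0.0708 mol
mass of H2C2O4 = 0.0708 × 90.03 = 6.37 g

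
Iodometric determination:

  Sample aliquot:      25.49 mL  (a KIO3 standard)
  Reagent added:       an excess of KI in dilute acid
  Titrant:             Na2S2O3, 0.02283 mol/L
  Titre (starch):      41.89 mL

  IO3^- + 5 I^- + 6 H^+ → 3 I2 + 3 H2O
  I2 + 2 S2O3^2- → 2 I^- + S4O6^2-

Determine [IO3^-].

0.006253 mol/L

n(S2O3^2-) = 0.04189 × 0.02283 = 9.563 × 10^-4 mol
n(I2) = n(S2O3^2-)/2 = 4.782 × 10^-4 mol
From the 1:3 ratio, n(IO3^-) in the aliquot = 1/3 × 4.782 × 10^-4 = 1.594 × 10^-4 mol
[IO3^-] = 1.594 × 10^-4 / 0.02549 = 0.006253 mol/L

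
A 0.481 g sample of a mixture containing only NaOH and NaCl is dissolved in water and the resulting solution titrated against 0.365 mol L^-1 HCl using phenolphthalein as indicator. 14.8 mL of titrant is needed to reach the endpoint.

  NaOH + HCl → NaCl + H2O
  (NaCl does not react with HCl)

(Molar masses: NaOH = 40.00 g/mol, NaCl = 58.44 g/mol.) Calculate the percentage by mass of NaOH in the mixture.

44.9 %

n(HCl) = 0.0148 × 0.365 = 5.40 × 10^-3 mol
Let x = n(NaOH), y = n(NaCl).
Titrant: 1x = 5.40 × 10^-3;  mass: 40.00x + 58.44y = 0.481
Solving, x = 5.40 × 10^-3 mol, y = 4.53 × 10^-3 mol
mass of NaOH = 5.40 × 10^-3 × 40.00 = 0.216 g
% NaOH = 0.216 / 0.481 × 100 = 44.9 %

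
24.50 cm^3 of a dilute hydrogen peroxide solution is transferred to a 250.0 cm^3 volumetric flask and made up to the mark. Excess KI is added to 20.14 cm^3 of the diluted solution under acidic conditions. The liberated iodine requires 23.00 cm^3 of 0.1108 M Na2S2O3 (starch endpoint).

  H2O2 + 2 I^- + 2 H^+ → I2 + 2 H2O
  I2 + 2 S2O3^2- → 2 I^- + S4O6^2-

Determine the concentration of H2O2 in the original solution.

n(S2O3^2-) = 0.02300 × 0.1108 = 2.548 × 10^-3 mol
n(I2) = n(S2O3^2-)/2 = 1.274 × 10^-3 mol
n(H2O2) in the aliquot = 1.274 × 10^-3 mol (1:1 ratio)
[H2O2]_dilute = 1.274 × 10^-3 / 0.02014 = 0.06327 mol/L
[H2O2]_original = 0.06327 × 250.0/24.50 = 0.6456 mol/L

0.6456 M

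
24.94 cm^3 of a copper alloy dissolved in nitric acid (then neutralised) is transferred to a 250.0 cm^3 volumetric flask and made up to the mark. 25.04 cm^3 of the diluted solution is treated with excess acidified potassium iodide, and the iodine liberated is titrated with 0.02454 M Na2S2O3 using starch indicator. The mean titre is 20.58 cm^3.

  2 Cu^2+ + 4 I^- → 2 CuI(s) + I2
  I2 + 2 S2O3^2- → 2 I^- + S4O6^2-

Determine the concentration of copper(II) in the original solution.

0.2022 M

n(S2O3^2-) = 0.02058 × 0.02454 = 5.050 × 10^-4 mol
n(I2) = n(S2O3^2-)/2 = 2.525 × 10^-4 mol
From the 2:1 ratio, n(Cu2+) in the aliquot = 2/1 × 2.525 × 10^-4 = 5.050 × 10^-4 mol
[Cu2+]_dilute = 5.050 × 10^-4 / 0.02504 = 0.02017 mol/L
[Cu2+]_original = 0.02017 × 250.0/24.94 = 0.2022 mol/L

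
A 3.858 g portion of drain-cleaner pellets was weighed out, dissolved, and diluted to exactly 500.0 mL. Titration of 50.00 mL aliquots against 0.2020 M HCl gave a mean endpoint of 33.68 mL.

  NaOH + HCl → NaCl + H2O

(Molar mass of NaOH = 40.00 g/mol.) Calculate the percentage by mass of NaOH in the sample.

n(HCl) per titration = 0.03368 × 0.2020 = 6.803 × 10^-3 mol
n(NaOH) in each aliquot = 6.803 × 10^-3 mol (1:1 ratio)
n(NaOH) in the whole flask = 6.803 × 10^-3 × 500.0/50.00 = 0.06803 mol
mass of NaOH = 0.06803 × 40.00 = 2.721 g
% NaOH = 2.721 / 3.858 × 100 = 70.54 %

70.54 %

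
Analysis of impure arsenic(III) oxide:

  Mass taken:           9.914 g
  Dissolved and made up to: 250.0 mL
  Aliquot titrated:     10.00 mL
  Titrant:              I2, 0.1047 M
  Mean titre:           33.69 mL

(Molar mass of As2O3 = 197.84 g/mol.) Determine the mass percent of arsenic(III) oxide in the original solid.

As2O3 + 2 I2 + 2 H2O → As2O5 + 4 HI
n(I2) per titration = 0.03369 × 0.1047 = 3.527 × 10^-3 mol
From the 1:2 ratio, n(As2O3) in each aliquot = 1/2 × 3.527 × 10^-3 = 1.764 × 10^-3 mol
n(As2O3) in the whole flask = 1.764 × 10^-3 × 250.0/10.00 = 0.04409 mol
mass of As2O3 = 0.04409 × 197.84 = 8.723 g
% As2O3 = 8.723 / 9.914 × 100 = 87.99 %

87.99 %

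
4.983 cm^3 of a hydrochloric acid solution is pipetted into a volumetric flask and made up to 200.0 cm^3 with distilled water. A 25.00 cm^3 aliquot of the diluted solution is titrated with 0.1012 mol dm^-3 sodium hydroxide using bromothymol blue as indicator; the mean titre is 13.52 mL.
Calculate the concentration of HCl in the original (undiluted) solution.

2.197 mol/L

HCl + NaOH → NaCl + H2O
n(NaOH) = 0.01352 × 0.1012 = 1.368 × 10^-3 mol
n(HCl) in the aliquot = 1.368 × 10^-3 mol (1:1 ratio)
[HCl]_dilute = 1.368 × 10^-3 / 0.02500 = 0.05473 mol/L
Dilution factor = 200.0 / 4.983 = 40.14
[HCl]_stock = 0.05473 × 40.14 = 2.197 mol/L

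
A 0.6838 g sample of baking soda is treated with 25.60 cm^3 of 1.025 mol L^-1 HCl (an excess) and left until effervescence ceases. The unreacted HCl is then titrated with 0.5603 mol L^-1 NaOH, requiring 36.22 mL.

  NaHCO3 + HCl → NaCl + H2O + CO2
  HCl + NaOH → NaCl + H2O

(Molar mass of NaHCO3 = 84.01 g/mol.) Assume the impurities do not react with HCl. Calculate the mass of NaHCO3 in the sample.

n(HCl) added = 0.02560 × 1.025 = 0.02624 mol
n(NaOH) used in back-titration = 0.03622 × 0.5603 = 0.02029 mol
n(HCl) left over = 0.02029 mol (1:1 ratio)
n(HCl) consumed by analyte = 0.02624 − 0.02029 = 5.946 × 10^-3 mol
n(NaHCO3) = 5.946 × 10^-3 mol (1:1 ratio)
mass of NaHCO3 = 5.946 × 10^-3 × 84.01 = 0.4995 g

0.4995 g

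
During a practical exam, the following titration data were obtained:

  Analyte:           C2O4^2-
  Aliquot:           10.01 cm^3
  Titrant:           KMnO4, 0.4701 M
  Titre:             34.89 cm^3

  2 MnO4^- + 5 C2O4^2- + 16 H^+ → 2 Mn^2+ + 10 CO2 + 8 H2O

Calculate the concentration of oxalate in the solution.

4.096 M

n(KMnO4) = 0.03489 L × 0.4701 mol/L = 0.01640 mol
From the 5:2 mole ratio, n(C2O4^2-) = 5/2 × 0.01640 = 0.04100 mol
[C2O4^2-] = 0.04100 mol / 0.01001 L = 4.096 mol/L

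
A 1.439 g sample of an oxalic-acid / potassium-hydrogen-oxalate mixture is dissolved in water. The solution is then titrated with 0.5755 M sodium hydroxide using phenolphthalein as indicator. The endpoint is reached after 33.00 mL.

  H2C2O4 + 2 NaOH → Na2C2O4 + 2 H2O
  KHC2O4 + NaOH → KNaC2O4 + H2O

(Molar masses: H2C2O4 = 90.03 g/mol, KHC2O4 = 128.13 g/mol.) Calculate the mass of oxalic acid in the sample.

n(NaOH) = 0.03300 × 0.5755 = 0.01899 mol
Let x = n(H2C2O4), y = n(KHC2O4).
Titrant: 2x + 1y = 0.01899;  mass: 90.03x + 128.13y = 1.439
Solving, x = 5.982 × 10^-3 mol, y = 7.028 × 10^-3 mol
mass of H2C2O4 = 5.982 × 10^-3 × 90.03 = 0.5386 g

0.5386 g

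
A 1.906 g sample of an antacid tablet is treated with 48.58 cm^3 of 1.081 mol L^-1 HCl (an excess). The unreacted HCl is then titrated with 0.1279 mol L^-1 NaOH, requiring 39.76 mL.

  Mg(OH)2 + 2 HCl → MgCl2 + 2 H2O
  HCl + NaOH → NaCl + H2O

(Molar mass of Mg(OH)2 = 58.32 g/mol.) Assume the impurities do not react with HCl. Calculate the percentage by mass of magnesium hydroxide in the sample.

n(HCl) added = 0.04858 × 1.081 = 0.05251 mol
n(NaOH) used in back-titration = 0.03976 × 0.1279 = 5.085 × 10^-3 mol
n(HCl) left over = 5.085 × 10^-3 mol (1:1 ratio)
n(HCl) consumed by analyte = 0.05251 − 5.085 × 10^-3 = 0.04743 mol
From the 1:2 ratio, n(Mg(OH)2) = 1/2 × 0.04743 = 0.02371 mol
mass of Mg(OH)2 = 0.02371 × 58.32 = 1.383 g
% Mg(OH)2 = 1.383 / 1.906 × 100 = 72.56 %

72.56 %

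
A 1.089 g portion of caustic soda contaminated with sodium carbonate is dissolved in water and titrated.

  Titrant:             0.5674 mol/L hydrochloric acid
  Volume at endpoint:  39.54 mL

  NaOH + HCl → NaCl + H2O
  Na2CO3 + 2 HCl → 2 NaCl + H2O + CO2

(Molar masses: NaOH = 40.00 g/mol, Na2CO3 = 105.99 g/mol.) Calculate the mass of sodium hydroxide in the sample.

n(HCl) = 0.03954 × 0.5674 = 0.02243 mol
Let x = n(NaOH), y = n(Na2CO3).
Titrant: 1x + 2y = 0.02243;  mass: 40.00x + 105.99y = 1.089
Solving, x = 7.691 × 10^-3 mol, y = 7.372 × 10^-3 mol
mass of NaOH = 7.691 × 10^-3 × 40.00 = 0.3076 g

0.3076 g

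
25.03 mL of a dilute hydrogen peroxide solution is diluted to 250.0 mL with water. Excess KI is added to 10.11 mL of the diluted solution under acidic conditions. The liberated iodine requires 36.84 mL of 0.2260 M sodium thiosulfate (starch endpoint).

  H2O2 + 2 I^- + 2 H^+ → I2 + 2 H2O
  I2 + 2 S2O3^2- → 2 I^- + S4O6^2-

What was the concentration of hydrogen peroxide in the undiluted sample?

4.113 M

n(S2O3^2-) = 0.03684 × 0.2260 = 8.326 × 10^-3 mol
n(I2) = n(S2O3^2-)/2 = 4.163 × 10^-3 mol
n(H2O2) in the aliquot = 4.163 × 10^-3 mol (1:1 ratio)
[H2O2]_dilute = 4.163 × 10^-3 / 0.01011 = 0.4118 mol/L
[H2O2]_original = 0.4118 × 250.0/25.03 = 4.113 mol/L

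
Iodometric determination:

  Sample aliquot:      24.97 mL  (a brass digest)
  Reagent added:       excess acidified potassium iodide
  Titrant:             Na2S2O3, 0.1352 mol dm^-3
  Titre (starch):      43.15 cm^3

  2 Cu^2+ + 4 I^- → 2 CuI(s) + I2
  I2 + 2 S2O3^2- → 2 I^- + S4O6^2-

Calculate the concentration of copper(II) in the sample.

n(S2O3^2-) = 0.04315 × 0.1352 = 5.834 × 10^-3 mol
n(I2) = n(S2O3^2-)/2 = 2.917 × 10^-3 mol
From the 2:1 ratio, n(Cu2+) in the aliquot = 2/1 × 2.917 × 10^-3 = 5.834 × 10^-3 mol
[Cu2+] = 5.834 × 10^-3 / 0.02497 = 0.2336 mol/L

0.2336 mol/L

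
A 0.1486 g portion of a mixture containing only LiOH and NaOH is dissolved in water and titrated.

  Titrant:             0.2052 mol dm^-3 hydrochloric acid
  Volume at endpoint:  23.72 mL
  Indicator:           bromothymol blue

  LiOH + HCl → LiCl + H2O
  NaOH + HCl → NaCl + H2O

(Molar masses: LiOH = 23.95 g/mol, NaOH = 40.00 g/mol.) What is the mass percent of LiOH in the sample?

46.29 %

n(HCl) = 0.02372 × 0.2052 = 4.867 × 10^-3 mol
Let x = n(LiOH), y = n(NaOH).
Titrant: 1x + 1y = 4.867 × 10^-3;  mass: 23.95x + 40.00y = 0.1486
Solving, x = 2.872 × 10^-3 mol, y = 1.995 × 10^-3 mol
mass of LiOH = 2.872 × 10^-3 × 23.95 = 0.06878 g
% LiOH = 0.06878 / 0.1486 × 100 = 46.29 %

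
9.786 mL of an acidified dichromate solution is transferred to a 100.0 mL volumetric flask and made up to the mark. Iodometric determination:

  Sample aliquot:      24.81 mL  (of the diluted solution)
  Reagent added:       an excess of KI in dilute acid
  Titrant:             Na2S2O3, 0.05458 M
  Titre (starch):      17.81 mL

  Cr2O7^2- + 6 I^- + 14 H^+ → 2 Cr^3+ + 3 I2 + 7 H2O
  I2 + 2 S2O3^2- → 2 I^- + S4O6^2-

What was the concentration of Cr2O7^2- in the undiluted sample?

n(S2O3^2-) = 0.01781 × 0.05458 = 9.721 × 10^-4 mol
n(I2) = n(S2O3^2-)/2 = 4.860 × 10^-4 mol
From the 1:3 ratio, n(Cr2O7^2-) in the aliquot = 1/3 × 4.860 × 10^-4 = 1.620 × 10^-4 mol
[Cr2O7^2-]_dilute = 1.620 × 10^-4 / 0.02481 = 0.006530 mol/L
[Cr2O7^2-]_original = 0.006530 × 100.0/9.786 = 0.06673 mol/L

0.06673 M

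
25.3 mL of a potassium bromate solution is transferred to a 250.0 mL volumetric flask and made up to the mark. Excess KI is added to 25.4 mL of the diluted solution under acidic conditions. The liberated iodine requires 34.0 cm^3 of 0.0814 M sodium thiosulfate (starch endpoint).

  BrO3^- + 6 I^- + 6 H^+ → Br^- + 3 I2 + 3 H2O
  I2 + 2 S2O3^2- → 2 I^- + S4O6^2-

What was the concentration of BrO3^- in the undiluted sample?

0.179 M

n(S2O3^2-) = 0.0340 × 0.0814 = 2.77 × 10^-3 mol
n(I2) = n(S2O3^2-)/2 = 1.38 × 10^-3 mol
From the 1:3 ratio, n(BrO3^-) in the aliquot = 1/3 × 1.38 × 10^-3 = 4.61 × 10^-4 mol
[BrO3^-]_dilute = 4.61 × 10^-4 / 0.0254 = 0.0182 mol/L
[BrO3^-]_original = 0.0182 × 250.0/25.3 = 0.179 mol/L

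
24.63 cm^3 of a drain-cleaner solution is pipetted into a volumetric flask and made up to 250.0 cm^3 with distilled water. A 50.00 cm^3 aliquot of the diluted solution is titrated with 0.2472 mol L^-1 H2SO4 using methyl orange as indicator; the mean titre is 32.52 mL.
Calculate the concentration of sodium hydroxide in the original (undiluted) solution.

2 NaOH + H2SO4 → Na2SO4 + 2 H2O
n(H2SO4) = 0.03252 × 0.2472 = 8.039 × 10^-3 mol
From the 2:1 ratio, n(NaOH) in the aliquot = 2/1 × 8.039 × 10^-3 = 0.01608 mol
[NaOH]_dilute = 0.01608 / 0.05000 = 0.3216 mol/L
Dilution factor = 250.0 / 24.63 = 10.15
[NaOH]_stock = 0.3216 × 10.15 = 3.264 mol/L

3.264 mol/L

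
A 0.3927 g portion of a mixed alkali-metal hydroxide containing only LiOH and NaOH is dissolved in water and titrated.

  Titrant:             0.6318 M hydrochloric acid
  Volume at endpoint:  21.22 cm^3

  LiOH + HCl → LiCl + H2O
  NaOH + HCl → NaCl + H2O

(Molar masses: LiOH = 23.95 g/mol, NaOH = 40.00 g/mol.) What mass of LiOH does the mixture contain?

n(HCl) = 0.02122 × 0.6318 = 0.01341 mol
Let x = n(LiOH), y = n(NaOH).
Titrant: 1x + 1y = 0.01341;  mass: 23.95x + 40.00y = 0.3927
Solving, x = 8.945 × 10^-3 mol, y = 4.462 × 10^-3 mol
mass of LiOH = 8.945 × 10^-3 × 23.95 = 0.2142 g

0.2142 g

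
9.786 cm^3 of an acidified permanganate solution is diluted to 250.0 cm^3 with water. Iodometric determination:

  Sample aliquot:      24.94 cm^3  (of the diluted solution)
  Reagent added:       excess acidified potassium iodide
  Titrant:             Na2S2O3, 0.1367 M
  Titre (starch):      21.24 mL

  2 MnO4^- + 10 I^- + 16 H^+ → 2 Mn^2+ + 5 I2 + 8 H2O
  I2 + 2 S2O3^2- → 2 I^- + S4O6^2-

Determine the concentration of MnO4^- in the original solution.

n(S2O3^2-) = 0.02124 × 0.1367 = 2.904 × 10^-3 mol
n(I2) = n(S2O3^2-)/2 = 1.452 × 10^-3 mol
From the 2:5 ratio, n(MnO4^-) in the aliquot = 2/5 × 1.452 × 10^-3 = 5.807 × 10^-4 mol
[MnO4^-]_dilute = 5.807 × 10^-4 / 0.02494 = 0.02328 mol/L
[MnO4^-]_original = 0.02328 × 250.0/9.786 = 0.5948 mol/L

0.5948 M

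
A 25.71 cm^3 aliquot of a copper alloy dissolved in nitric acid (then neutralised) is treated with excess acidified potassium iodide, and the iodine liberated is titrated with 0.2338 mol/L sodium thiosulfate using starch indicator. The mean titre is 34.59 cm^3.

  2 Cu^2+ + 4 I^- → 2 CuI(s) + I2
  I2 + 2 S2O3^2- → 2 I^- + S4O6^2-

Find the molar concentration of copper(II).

n(S2O3^2-) = 0.03459 × 0.2338 = 8.087 × 10^-3 mol
n(I2) = n(S2O3^2-)/2 = 4.044 × 10^-3 mol
From the 2:1 ratio, n(Cu2+) in the aliquot = 2/1 × 4.044 × 10^-3 = 8.087 × 10^-3 mol
[Cu2+] = 8.087 × 10^-3 / 0.02571 = 0.3146 mol/L

0.3146 mol/L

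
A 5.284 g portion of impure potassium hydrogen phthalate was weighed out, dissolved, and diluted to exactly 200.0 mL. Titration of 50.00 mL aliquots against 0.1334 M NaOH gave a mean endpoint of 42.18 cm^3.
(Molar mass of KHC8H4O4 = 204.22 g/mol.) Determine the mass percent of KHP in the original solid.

KHC8H4O4 + NaOH → KNaC8H4O4 + H2O
n(NaOH) per titration = 0.04218 × 0.1334 = 5.627 × 10^-3 mol
n(KHC8H4O4) in each aliquot = 5.627 × 10^-3 mol (1:1 ratio)
n(KHC8H4O4) in the whole flask = 5.627 × 10^-3 × 200.0/50.00 = 0.02251 mol
mass of KHC8H4O4 = 0.02251 × 204.22 = 4.596 g
% KHC8H4O4 = 4.596 / 5.284 × 100 = 86.99 %

86.99 %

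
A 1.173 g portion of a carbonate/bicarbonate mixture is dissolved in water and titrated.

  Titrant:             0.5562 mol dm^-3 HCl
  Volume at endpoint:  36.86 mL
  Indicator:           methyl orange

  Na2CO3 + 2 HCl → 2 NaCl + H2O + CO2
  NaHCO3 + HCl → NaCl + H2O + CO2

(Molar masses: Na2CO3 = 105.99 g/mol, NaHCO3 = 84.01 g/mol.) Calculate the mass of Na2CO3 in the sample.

0.9386 g

n(HCl) = 0.03686 × 0.5562 = 0.02050 mol
Let x = n(Na2CO3), y = n(NaHCO3).
Titrant: 2x + 1y = 0.02050;  mass: 105.99x + 84.01y = 1.173
Solving, x = 8.856 × 10^-3 mol, y = 2.790 × 10^-3 mol
mass of Na2CO3 = 8.856 × 10^-3 × 105.99 = 0.9386 g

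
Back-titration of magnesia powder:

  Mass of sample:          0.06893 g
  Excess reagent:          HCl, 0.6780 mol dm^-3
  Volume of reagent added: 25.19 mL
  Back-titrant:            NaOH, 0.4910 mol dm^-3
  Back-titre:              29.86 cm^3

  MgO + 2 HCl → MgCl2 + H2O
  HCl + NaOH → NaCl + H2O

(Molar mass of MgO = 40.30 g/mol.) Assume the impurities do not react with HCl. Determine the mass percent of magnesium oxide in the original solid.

70.67 %

n(HCl) added = 0.02519 × 0.6780 = 0.01708 mol
n(NaOH) used in back-titration = 0.02986 × 0.4910 = 0.01466 mol
n(HCl) left over = 0.01466 mol (1:1 ratio)
n(HCl) consumed by analyte = 0.01708 − 0.01466 = 2.418 × 10^-3 mol
From the 1:2 ratio, n(MgO) = 1/2 × 2.418 × 10^-3 = 1.209 × 10^-3 mol
mass of MgO = 1.209 × 10^-3 × 40.30 = 0.04871 g
% MgO = 0.04871 / 0.06893 × 100 = 70.67 %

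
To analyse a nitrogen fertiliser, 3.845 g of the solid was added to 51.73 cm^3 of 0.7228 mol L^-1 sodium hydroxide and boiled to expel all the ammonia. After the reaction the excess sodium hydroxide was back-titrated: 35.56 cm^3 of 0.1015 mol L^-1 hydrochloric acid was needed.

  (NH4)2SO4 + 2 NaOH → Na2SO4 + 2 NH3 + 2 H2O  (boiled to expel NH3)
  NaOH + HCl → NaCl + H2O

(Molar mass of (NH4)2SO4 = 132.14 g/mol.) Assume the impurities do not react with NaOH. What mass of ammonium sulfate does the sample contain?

n(NaOH) added = 0.05173 × 0.7228 = 0.03739 mol
n(HCl) used in back-titration = 0.03556 × 0.1015 = 3.609 × 10^-3 mol
n(NaOH) left over = 3.609 × 10^-3 mol (1:1 ratio)
n(NaOH) consumed by analyte = 0.03739 − 3.609 × 10^-3 = 0.03378 mol
From the 1:2 ratio, n((NH4)2SO4) = 1/2 × 0.03378 = 0.01689 mol
mass of (NH4)2SO4 = 0.01689 × 132.14 = 2.232 g

2.232 g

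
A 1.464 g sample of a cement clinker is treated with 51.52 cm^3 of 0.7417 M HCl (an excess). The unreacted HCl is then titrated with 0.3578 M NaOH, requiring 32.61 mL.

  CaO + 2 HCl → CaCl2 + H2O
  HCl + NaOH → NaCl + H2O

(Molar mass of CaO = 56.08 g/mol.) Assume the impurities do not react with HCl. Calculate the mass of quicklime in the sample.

0.7443 g

n(HCl) added = 0.05152 × 0.7417 = 0.03821 mol
n(NaOH) used in back-titration = 0.03261 × 0.3578 = 0.01167 mol
n(HCl) left over = 0.01167 mol (1:1 ratio)
n(HCl) consumed by analyte = 0.03821 − 0.01167 = 0.02654 mol
From the 1:2 ratio, n(CaO) = 1/2 × 0.02654 = 0.01327 mol
mass of CaO = 0.01327 × 56.08 = 0.7443 g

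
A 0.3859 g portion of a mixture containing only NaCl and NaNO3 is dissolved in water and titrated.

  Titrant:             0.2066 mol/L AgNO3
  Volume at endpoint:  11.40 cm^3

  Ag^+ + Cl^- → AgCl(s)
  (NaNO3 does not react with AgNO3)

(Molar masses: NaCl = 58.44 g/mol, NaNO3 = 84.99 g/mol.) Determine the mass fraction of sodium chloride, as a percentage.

n(AgNO3) = 0.01140 × 0.2066 = 2.355 × 10^-3 mol
Let x = n(NaCl), y = n(NaNO3).
Titrant: 1x = 2.355 × 10^-3;  mass: 58.44x + 84.99y = 0.3859
Solving, x = 2.355 × 10^-3 mol, y = 2.921 × 10^-3 mol
mass of NaCl = 2.355 × 10^-3 × 58.44 = 0.1376 g
% NaCl = 0.1376 / 0.3859 × 100 = 35.67 %

35.67 %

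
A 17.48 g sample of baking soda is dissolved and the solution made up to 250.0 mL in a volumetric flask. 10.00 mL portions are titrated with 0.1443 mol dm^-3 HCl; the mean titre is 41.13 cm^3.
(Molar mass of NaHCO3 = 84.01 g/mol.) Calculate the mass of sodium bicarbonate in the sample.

NaHCO3 + HCl → NaCl + H2O + CO2
n(HCl) per titration = 0.04113 × 0.1443 = 5.935 × 10^-3 mol
n(NaHCO3) in each aliquot = 5.935 × 10^-3 mol (1:1 ratio)
n(NaHCO3) in the whole flask = 5.935 × 10^-3 × 250.0/10.00 = 0.1484 mol
mass of NaHCO3 = 0.1484 × 84.01 = 12.47 g

12.47 g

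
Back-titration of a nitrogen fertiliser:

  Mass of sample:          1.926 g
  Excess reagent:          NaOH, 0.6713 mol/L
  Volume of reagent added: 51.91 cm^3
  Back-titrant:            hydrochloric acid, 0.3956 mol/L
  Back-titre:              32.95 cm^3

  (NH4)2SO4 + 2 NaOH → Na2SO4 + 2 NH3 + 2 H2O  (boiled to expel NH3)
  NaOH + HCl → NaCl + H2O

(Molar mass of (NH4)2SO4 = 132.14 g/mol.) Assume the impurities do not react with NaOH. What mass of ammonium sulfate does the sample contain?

1.441 g

n(NaOH) added = 0.05191 × 0.6713 = 0.03485 mol
n(HCl) used in back-titration = 0.03295 × 0.3956 = 0.01304 mol
n(NaOH) left over = 0.01304 mol (1:1 ratio)
n(NaOH) consumed by analyte = 0.03485 − 0.01304 = 0.02181 mol
From the 1:2 ratio, n((NH4)2SO4) = 1/2 × 0.02181 = 0.01091 mol
mass of (NH4)2SO4 = 0.01091 × 132.14 = 1.441 g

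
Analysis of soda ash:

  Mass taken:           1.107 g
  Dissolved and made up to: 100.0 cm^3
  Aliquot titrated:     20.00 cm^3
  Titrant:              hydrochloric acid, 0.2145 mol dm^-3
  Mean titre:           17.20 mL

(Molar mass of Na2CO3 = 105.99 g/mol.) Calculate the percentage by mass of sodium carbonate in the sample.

Na2CO3 + 2 HCl → 2 NaCl + H2O + CO2
n(HCl) per titration = 0.01720 × 0.2145 = 3.689 × 10^-3 mol
From the 1:2 ratio, n(Na2CO3) in each aliquot = 1/2 × 3.689 × 10^-3 = 1.845 × 10^-3 mol
n(Na2CO3) in the whole flask = 1.845 × 10^-3 × 100.0/20.00 = 9.223 × 10^-3 mol
mass of Na2CO3 = 9.223 × 10^-3 × 105.99 = 0.9776 g
% Na2CO3 = 0.9776 / 1.107 × 100 = 88.31 %

88.31 %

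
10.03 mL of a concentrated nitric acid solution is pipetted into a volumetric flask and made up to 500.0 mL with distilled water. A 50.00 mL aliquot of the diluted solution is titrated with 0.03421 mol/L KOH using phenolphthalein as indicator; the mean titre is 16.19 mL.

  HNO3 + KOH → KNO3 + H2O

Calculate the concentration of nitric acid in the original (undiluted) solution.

0.5522 mol/L

n(KOH) = 0.01619 × 0.03421 = 5.539 × 10^-4 mol
n(HNO3) in the aliquot = 5.539 × 10^-4 mol (1:1 ratio)
[HNO3]_dilute = 5.539 × 10^-4 / 0.05000 = 0.01108 mol/L
Dilution factor = 500.0 / 10.03 = 49.85
[HNO3]_stock = 0.01108 × 49.85 = 0.5522 mol/L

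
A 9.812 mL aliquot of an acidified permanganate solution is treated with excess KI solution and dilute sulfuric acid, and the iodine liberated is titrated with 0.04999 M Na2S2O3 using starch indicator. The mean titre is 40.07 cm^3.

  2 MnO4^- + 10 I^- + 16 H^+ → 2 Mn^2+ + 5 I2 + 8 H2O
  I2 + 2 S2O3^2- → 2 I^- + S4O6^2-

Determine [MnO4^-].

n(S2O3^2-) = 0.04007 × 0.04999 = 2.003 × 10^-3 mol
n(I2) = n(S2O3^2-)/2 = 1.002 × 10^-3 mol
From the 2:5 ratio, n(MnO4^-) in the aliquot = 2/5 × 1.002 × 10^-3 = 4.006 × 10^-4 mol
[MnO4^-] = 4.006 × 10^-4 / 0.009812 = 0.04083 mol/L

0.04083 M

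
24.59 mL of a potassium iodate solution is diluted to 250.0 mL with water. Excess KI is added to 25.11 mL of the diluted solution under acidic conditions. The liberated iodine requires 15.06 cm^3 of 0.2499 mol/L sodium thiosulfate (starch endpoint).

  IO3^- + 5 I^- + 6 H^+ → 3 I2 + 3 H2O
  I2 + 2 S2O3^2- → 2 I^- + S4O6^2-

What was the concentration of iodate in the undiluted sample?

0.2540 mol/L

n(S2O3^2-) = 0.01506 × 0.2499 = 3.763 × 10^-3 mol
n(I2) = n(S2O3^2-)/2 = 1.882 × 10^-3 mol
From the 1:3 ratio, n(IO3^-) in the aliquot = 1/3 × 1.882 × 10^-3 = 6.272 × 10^-4 mol
[IO3^-]_dilute = 6.272 × 10^-4 / 0.02511 = 0.02498 mol/L
[IO3^-]_original = 0.02498 × 250.0/24.59 = 0.2540 mol/L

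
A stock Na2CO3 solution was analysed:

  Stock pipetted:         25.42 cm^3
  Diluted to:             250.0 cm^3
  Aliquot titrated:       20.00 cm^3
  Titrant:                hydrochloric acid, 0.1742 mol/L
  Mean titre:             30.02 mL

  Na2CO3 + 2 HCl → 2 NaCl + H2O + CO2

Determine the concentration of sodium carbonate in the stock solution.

1.286 mol/L

n(HCl) = 0.03002 × 0.1742 = 5.229 × 10^-3 mol
From the 1:2 ratio, n(Na2CO3) in the aliquot = 1/2 × 5.229 × 10^-3 = 2.615 × 10^-3 mol
[Na2CO3]_dilute = 2.615 × 10^-3 / 0.02000 = 0.1307 mol/L
Dilution factor = 250.0 / 25.42 = 9.835
[Na2CO3]_stock = 0.1307 × 9.835 = 1.286 mol/L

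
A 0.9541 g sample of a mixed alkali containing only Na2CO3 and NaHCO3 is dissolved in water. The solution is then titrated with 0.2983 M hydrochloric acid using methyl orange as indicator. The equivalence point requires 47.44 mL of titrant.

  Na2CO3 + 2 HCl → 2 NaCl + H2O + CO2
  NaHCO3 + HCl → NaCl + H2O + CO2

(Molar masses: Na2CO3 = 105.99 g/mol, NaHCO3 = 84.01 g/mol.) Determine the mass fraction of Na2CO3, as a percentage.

42.04 %

n(HCl) = 0.04744 × 0.2983 = 0.01415 mol
Let x = n(Na2CO3), y = n(NaHCO3).
Titrant: 2x + 1y = 0.01415;  mass: 105.99x + 84.01y = 0.9541
Solving, x = 3.785 × 10^-3 mol, y = 6.582 × 10^-3 mol
mass of Na2CO3 = 3.785 × 10^-3 × 105.99 = 0.4011 g
% Na2CO3 = 0.4011 / 0.9541 × 100 = 42.04 %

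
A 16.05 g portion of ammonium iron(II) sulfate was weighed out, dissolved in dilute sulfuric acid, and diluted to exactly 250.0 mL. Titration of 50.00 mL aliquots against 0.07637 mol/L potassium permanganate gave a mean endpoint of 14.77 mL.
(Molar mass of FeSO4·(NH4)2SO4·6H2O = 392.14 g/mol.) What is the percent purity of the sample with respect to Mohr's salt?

68.90 %

MnO4^- + 5 Fe^2+ + 8 H^+ → Mn^2+ + 5 Fe^3+ + 4 H2O
n(KMnO4) per titration = 0.01477 × 0.07637 = 1.128 × 10^-3 mol
From the 5:1 ratio, n(FeSO4·(NH4)2SO4·6H2O) in each aliquot = 5/1 × 1.128 × 10^-3 = 5.640 × 10^-3 mol
n(FeSO4·(NH4)2SO4·6H2O) in the whole flask = 5.640 × 10^-3 × 250.0/50.00 = 0.02820 mol
mass of FeSO4·(NH4)2SO4·6H2O = 0.02820 × 392.14 = 11.06 g
% FeSO4·(NH4)2SO4·6H2O = 11.06 / 16.05 × 100 = 68.90 %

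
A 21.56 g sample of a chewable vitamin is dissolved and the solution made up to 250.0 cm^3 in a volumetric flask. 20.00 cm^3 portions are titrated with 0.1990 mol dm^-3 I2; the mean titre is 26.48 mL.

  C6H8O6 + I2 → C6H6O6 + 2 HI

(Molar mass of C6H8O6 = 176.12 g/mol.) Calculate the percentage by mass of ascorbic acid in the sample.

n(I2) per titration = 0.02648 × 0.1990 = 5.270 × 10^-3 mol
n(C6H8O6) in each aliquot = 5.270 × 10^-3 mol (1:1 ratio)
n(C6H8O6) in the whole flask = 5.270 × 10^-3 × 250.0/20.00 = 0.06587 mol
mass of C6H8O6 = 0.06587 × 176.12 = 11.60 g
% C6H8O6 = 11.60 / 21.56 × 100 = 53.81 %

53.81 %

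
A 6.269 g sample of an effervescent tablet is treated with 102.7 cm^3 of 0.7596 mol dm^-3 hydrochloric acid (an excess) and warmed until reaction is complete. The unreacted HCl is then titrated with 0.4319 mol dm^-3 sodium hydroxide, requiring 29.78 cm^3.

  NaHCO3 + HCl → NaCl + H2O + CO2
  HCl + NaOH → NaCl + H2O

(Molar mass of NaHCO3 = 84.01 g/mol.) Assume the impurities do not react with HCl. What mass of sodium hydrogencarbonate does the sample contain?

5.473 g

n(HCl) added = 0.1027 × 0.7596 = 0.07801 mol
n(NaOH) used in back-titration = 0.02978 × 0.4319 = 0.01286 mol
n(HCl) left over = 0.01286 mol (1:1 ratio)
n(HCl) consumed by analyte = 0.07801 − 0.01286 = 0.06515 mol
n(NaHCO3) = 0.06515 mol (1:1 ratio)
mass of NaHCO3 = 0.06515 × 84.01 = 5.473 g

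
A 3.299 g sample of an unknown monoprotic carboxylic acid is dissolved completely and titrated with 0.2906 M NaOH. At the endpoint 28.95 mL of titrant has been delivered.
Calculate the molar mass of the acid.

n(NaOH) = 0.02895 L × 0.2906 mol/L = 8.413 × 10^-3 mol
n(HA) = 8.413 × 10^-3 mol (1:1 ratio)
M = m / n = 3.299 g / 8.413 × 10^-3 mol = 392.1 g/mol

392.1 g/mol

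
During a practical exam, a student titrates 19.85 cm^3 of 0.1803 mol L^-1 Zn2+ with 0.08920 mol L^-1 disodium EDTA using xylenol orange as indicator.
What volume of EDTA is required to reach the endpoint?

Zn^2+ + EDTA^4- → [Zn(EDTA)]^2-
n(Zn2+) = 0.01985 L × 0.1803 mol/L = 3.579 × 10^-3 mol
n(EDTA) = 3.579 × 10^-3 mol (1:1 stoichiometry)
V(EDTA) = 3.579 × 10^-3 mol / 0.08920 mol/L = 0.04012 L = 40.12 mL

40.12 mL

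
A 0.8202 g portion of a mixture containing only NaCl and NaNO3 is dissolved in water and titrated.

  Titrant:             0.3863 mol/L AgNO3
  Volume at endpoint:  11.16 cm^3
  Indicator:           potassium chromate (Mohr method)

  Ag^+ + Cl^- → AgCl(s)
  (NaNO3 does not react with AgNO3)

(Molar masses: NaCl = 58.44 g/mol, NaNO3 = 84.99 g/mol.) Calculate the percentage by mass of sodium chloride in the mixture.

30.72 %

n(AgNO3) = 0.01116 × 0.3863 = 4.311 × 10^-3 mol
Let x = n(NaCl), y = n(NaNO3).
Titrant: 1x = 4.311 × 10^-3;  mass: 58.44x + 84.99y = 0.8202
Solving, x = 4.311 × 10^-3 mol, y = 6.686 × 10^-3 mol
mass of NaCl = 4.311 × 10^-3 × 58.44 = 0.2519 g
% NaCl = 0.2519 / 0.8202 × 100 = 30.72 %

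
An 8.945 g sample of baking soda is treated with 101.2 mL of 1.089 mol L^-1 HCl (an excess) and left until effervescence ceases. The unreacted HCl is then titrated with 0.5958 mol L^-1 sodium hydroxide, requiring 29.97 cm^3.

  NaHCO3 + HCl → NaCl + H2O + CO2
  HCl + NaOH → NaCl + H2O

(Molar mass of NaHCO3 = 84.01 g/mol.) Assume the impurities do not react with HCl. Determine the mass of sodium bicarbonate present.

7.758 g

n(HCl) added = 0.1012 × 1.089 = 0.1102 mol
n(NaOH) used in back-titration = 0.02997 × 0.5958 = 0.01786 mol
n(HCl) left over = 0.01786 mol (1:1 ratio)
n(HCl) consumed by analyte = 0.1102 − 0.01786 = 0.09235 mol
n(NaHCO3) = 0.09235 mol (1:1 ratio)
mass of NaHCO3 = 0.09235 × 84.01 = 7.758 g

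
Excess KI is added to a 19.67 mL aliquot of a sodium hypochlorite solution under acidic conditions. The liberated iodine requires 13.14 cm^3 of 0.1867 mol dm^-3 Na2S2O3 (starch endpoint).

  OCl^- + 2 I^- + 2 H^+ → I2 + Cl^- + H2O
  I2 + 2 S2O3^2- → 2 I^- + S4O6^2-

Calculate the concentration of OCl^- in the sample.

n(S2O3^2-) = 0.01314 × 0.1867 = 2.453 × 10^-3 mol
n(I2) = n(S2O3^2-)/2 = 1.227 × 10^-3 mol
n(OCl^-) in the aliquot = 1.227 × 10^-3 mol (1:1 ratio)
[OCl^-] = 1.227 × 10^-3 / 0.01967 = 0.06236 mol/L

0.06236 mol/L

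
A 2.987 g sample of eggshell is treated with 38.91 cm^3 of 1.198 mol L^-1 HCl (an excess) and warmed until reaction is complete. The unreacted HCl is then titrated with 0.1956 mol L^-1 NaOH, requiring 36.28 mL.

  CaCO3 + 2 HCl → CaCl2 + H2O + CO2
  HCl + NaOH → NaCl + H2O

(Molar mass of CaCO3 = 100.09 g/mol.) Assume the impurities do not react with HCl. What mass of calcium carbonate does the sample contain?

n(HCl) added = 0.03891 × 1.198 = 0.04661 mol
n(NaOH) used in back-titration = 0.03628 × 0.1956 = 7.096 × 10^-3 mol
n(HCl) left over = 7.096 × 10^-3 mol (1:1 ratio)
n(HCl) consumed by analyte = 0.04661 − 7.096 × 10^-3 = 0.03952 mol
From the 1:2 ratio, n(CaCO3) = 1/2 × 0.03952 = 0.01976 mol
mass of CaCO3 = 0.01976 × 100.09 = 1.978 g

1.978 g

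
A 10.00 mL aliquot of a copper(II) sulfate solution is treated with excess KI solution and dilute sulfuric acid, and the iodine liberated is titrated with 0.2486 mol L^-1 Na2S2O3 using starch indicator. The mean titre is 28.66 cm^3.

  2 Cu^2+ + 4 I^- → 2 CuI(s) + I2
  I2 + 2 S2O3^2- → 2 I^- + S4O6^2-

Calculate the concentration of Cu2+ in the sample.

n(S2O3^2-) = 0.02866 × 0.2486 = 7.125 × 10^-3 mol
n(I2) = n(S2O3^2-)/2 = 3.562 × 10^-3 mol
From the 2:1 ratio, n(Cu2+) in the aliquot = 2/1 × 3.562 × 10^-3 = 7.125 × 10^-3 mol
[Cu2+] = 7.125 × 10^-3 / 0.01000 = 0.7125 mol/L

0.7125 mol/L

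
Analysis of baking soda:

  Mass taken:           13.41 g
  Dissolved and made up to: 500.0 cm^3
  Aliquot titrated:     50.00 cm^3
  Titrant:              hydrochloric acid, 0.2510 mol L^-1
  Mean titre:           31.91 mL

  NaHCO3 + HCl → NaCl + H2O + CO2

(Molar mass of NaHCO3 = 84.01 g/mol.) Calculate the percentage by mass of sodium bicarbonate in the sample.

50.18 %

n(HCl) per titration = 0.03191 × 0.2510 = 8.009 × 10^-3 mol
n(NaHCO3) in each aliquot = 8.009 × 10^-3 mol (1:1 ratio)
n(NaHCO3) in the whole flask = 8.009 × 10^-3 × 500.0/50.00 = 0.08009 mol
mass of NaHCO3 = 0.08009 × 84.01 = 6.729 g
% NaHCO3 = 6.729 / 13.41 × 100 = 50.18 %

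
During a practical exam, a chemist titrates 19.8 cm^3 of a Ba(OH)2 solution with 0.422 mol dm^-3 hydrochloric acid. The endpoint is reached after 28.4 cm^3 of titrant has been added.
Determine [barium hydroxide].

Ba(OH)2 + 2 HCl → BaCl2 + 2 H2O
n(HCl) = 0.0284 L × 0.422 mol/L = 0.0120 mol
From the 1:2 mole ratio, n(Ba(OH)2) = 1/2 × 0.0120 = 5.99 × 10^-3 mol
[Ba(OH)2] = 5.99 × 10^-3 mol / 0.0198 L = 0.303 mol/L

0.303 mol/L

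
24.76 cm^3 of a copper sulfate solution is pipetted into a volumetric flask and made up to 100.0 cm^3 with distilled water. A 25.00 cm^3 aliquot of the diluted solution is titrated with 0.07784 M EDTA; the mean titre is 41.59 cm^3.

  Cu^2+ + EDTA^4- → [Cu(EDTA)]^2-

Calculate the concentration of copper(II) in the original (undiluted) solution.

n(EDTA) = 0.04159 × 0.07784 = 3.237 × 10^-3 mol
n(Cu2+) in the aliquot = 3.237 × 10^-3 mol (1:1 ratio)
[Cu2+]_dilute = 3.237 × 10^-3 / 0.02500 = 0.1295 mol/L
Dilution factor = 100.0 / 24.76 = 4.039
[Cu2+]_stock = 0.1295 × 4.039 = 0.5230 mol/L

0.5230 M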